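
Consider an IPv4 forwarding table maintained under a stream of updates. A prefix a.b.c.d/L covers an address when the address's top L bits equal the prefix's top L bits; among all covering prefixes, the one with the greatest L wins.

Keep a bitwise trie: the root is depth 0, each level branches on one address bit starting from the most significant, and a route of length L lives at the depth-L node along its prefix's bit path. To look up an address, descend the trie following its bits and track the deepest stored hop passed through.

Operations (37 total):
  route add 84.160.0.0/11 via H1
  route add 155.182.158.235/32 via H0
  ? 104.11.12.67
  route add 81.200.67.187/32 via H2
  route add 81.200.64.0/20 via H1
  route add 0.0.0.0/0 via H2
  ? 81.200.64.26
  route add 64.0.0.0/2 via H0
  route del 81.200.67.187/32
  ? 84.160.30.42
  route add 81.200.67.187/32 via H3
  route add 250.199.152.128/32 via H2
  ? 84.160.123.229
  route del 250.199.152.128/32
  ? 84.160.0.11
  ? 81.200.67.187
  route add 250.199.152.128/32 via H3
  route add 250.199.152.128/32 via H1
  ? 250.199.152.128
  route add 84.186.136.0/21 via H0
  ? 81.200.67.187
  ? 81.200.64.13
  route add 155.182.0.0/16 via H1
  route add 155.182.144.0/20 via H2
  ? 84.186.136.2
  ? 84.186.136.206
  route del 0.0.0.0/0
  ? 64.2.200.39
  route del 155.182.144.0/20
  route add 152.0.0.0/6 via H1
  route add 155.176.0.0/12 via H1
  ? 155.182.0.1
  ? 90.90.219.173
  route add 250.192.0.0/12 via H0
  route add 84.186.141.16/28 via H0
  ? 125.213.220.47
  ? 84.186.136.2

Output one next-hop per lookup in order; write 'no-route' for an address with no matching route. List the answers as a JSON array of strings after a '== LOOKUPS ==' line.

Apply in order:
  add 84.160.0.0/11 -> H1 at depth 11
  add 155.182.158.235/32 -> H0 at depth 32
  ? 104.11.12.67  path d0:-→d1:-→d2:-  best=no-route
  add 81.200.67.187/32 -> H2 at depth 32
  add 81.200.64.0/20 -> H1 at depth 20
  add 0.0.0.0/0 -> H2 at depth 0
  ? 81.200.64.26  path d0:H2→d1:-→d2:-→d3:-→d4:-→d5:-→d6:-→d7:-→d8:-→d9:-→d10:-→d11:-→d12:-→d13:-→d14:-→d15:-→d16:-→d17:-→d18:-→d19:-→d20:H1→d21:-→d22:-  best=H1
  add 64.0.0.0/2 -> H0 at depth 2
  del 81.200.67.187/32 (clear depth 32)
  ? 84.160.30.42  path d0:H2→d1:-→d2:H0→d3:-→d4:-→d5:-→d6:-→d7:-→d8:-→d9:-→d10:-→d11:H1  best=H1
  add 81.200.67.187/32 -> H3 at depth 32
  add 250.199.152.128/32 -> H2 at depth 32
  ? 84.160.123.229  path d0:H2→d1:-→d2:H0→d3:-→d4:-→d5:-→d6:-→d7:-→d8:-→d9:-→d10:-→d11:H1  best=H1
  del 250.199.152.128/32 (clear depth 32)
  ? 84.160.0.11  path d0:H2→d1:-→d2:H0→d3:-→d4:-→d5:-→d6:-→d7:-→d8:-→d9:-→d10:-→d11:H1  best=H1
  ? 81.200.67.187  path d0:H2→d1:-→d2:H0→d3:-→d4:-→d5:-→d6:-→d7:-→d8:-→d9:-→d10:-→d11:-→d12:-→d13:-→d14:-→d15:-→d16:-→d17:-→d18:-→d19:-→d20:H1→d21:-→d22:-→d23:-→d24:-→d25:-→d26:-→d27:-→d28:-→d29:-→d30:-→d31:-→d32:H3  best=H3
  add 250.199.152.128/32 -> H3 at depth 32
  add 250.199.152.128/32 -> H1 at depth 32
  ? 250.199.152.128  path d0:H2→d1:-→d2:-→d3:-→d4:-→d5:-→d6:-→d7:-→d8:-→d9:-→d10:-→d11:-→d12:-→d13:-→d14:-→d15:-→d16:-→d17:-→d18:-→d19:-→d20:-→d21:-→d22:-→d23:-→d24:-→d25:-→d26:-→d27:-→d28:-→d29:-→d30:-→d31:-→d32:H1  best=H1
  add 84.186.136.0/21 -> H0 at depth 21
  ? 81.200.67.187  path d0:H2→d1:-→d2:H0→d3:-→d4:-→d5:-→d6:-→d7:-→d8:-→d9:-→d10:-→d11:-→d12:-→d13:-→d14:-→d15:-→d16:-→d17:-→d18:-→d19:-→d20:H1→d21:-→d22:-→d23:-→d24:-→d25:-→d26:-→d27:-→d28:-→d29:-→d30:-→d31:-→d32:H3  best=H3
  ? 81.200.64.13  path d0:H2→d1:-→d2:H0→d3:-→d4:-→d5:-→d6:-→d7:-→d8:-→d9:-→d10:-→d11:-→d12:-→d13:-→d14:-→d15:-→d16:-→d17:-→d18:-→d19:-→d20:H1→d21:-→d22:-  best=H1
  add 155.182.0.0/16 -> H1 at depth 16
  add 155.182.144.0/20 -> H2 at depth 20
  ? 84.186.136.2  path d0:H2→d1:-→d2:H0→d3:-→d4:-→d5:-→d6:-→d7:-→d8:-→d9:-→d10:-→d11:H1→d12:-→d13:-→d14:-→d15:-→d16:-→d17:-→d18:-→d19:-→d20:-→d21:H0  best=H0
  ? 84.186.136.206  path d0:H2→d1:-→d2:H0→d3:-→d4:-→d5:-→d6:-→d7:-→d8:-→d9:-→d10:-→d11:H1→d12:-→d13:-→d14:-→d15:-→d16:-→d17:-→d18:-→d19:-→d20:-→d21:H0  best=H0
  del 0.0.0.0/0 (clear depth 0)
  ? 64.2.200.39  path d0:-→d1:-→d2:H0→d3:-  best=H0
  del 155.182.144.0/20 (clear depth 20)
  add 152.0.0.0/6 -> H1 at depth 6
  add 155.176.0.0/12 -> H1 at depth 12
  ? 155.182.0.1  path d0:-→d1:-→d2:-→d3:-→d4:-→d5:-→d6:H1→d7:-→d8:-→d9:-→d10:-→d11:-→d12:H1→d13:-→d14:-→d15:-→d16:H1  best=H1
  ? 90.90.219.173  path d0:-→d1:-→d2:H0→d3:-→d4:-  best=H0
  add 250.192.0.0/12 -> H0 at depth 12
  add 84.186.141.16/28 -> H0 at depth 28
  ? 125.213.220.47  path d0:-→d1:-→d2:H0  best=H0
  ? 84.186.136.2  path d0:-→d1:-→d2:H0→d3:-→d4:-→d5:-→d6:-→d7:-→d8:-→d9:-→d10:-→d11:H1→d12:-→d13:-→d14:-→d15:-→d16:-→d17:-→d18:-→d19:-→d20:-→d21:H0  best=H0

== LOOKUPS ==
["no-route","H1","H1","H1","H1","H3","H1","H3","H1","H0","H0","H0","H1","H0","H0","H0"]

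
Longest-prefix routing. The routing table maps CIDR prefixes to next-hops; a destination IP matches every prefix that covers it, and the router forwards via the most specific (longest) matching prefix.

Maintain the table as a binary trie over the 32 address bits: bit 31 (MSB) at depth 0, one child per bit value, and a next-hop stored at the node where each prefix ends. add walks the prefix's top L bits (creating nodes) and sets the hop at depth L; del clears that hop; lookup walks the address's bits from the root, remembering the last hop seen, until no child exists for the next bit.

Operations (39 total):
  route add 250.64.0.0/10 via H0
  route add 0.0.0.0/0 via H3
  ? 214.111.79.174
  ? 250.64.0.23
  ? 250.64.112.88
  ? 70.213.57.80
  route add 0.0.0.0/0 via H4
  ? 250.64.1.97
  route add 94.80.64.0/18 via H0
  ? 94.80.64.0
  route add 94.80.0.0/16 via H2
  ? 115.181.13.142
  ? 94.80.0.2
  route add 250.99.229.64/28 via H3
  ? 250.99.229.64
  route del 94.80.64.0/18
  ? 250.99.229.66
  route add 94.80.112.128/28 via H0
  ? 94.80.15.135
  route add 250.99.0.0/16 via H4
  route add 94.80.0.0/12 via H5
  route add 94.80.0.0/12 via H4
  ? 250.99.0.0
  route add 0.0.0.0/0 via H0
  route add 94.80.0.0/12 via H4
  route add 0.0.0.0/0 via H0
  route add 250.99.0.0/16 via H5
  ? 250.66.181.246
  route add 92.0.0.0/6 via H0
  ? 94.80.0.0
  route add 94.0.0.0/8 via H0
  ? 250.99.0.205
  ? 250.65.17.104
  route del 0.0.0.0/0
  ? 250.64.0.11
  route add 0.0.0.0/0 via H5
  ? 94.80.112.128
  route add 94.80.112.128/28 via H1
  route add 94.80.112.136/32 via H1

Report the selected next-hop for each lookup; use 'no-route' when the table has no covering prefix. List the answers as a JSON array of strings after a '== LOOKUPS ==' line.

Trace:
  + 250.64.0.0/10 (H0) depth=10
  + 0.0.0.0/0 (H3) depth=0
  ? 214.111.79.174  path d0:H3→d1:-→d2:-  best=H3
  ? 250.64.0.23  path d0:H3→d1:-→d2:-→d3:-→d4:-→d5:-→d6:-→d7:-→d8:-→d9:-→d10:H0  best=H0
  ? 250.64.112.88  path d0:H3→d1:-→d2:-→d3:-→d4:-→d5:-→d6:-→d7:-→d8:-→d9:-→d10:H0  best=H0
  ? 70.213.57.80  path d0:H3  best=H3
  + 0.0.0.0/0 (H4) depth=0
  ? 250.64.1.97  path d0:H4→d1:-→d2:-→d3:-→d4:-→d5:-→d6:-→d7:-→d8:-→d9:-→d10:H0  best=H0
  + 94.80.64.0/18 (H0) depth=18
  ? 94.80.64.0  path d0:H4→d1:-→d2:-→d3:-→d4:-→d5:-→d6:-→d7:-→d8:-→d9:-→d10:-→d11:-→d12:-→d13:-→d14:-→d15:-→d16:-→d17:-→d18:H0  best=H0
  + 94.80.0.0/16 (H2) depth=16
  ? 115.181.13.142  path d0:H4→d1:-→d2:-  best=H4
  ? 94.80.0.2  path d0:H4→d1:-→d2:-→d3:-→d4:-→d5:-→d6:-→d7:-→d8:-→d9:-→d10:-→d11:-→d12:-→d13:-→d14:-→d15:-→d16:H2→d17:-  best=H2
  + 250.99.229.64/28 (H3) depth=28
  ? 250.99.229.64  path d0:H4→d1:-→d2:-→d3:-→d4:-→d5:-→d6:-→d7:-→d8:-→d9:-→d10:H0→d11:-→d12:-→d13:-→d14:-→d15:-→d16:-→d17:-→d18:-→d19:-→d20:-→d21:-→d22:-→d23:-→d24:-→d25:-→d26:-→d27:-→d28:H3  best=H3
  del 94.80.64.0/18 (clear depth 18)
  ? 250.99.229.66  path d0:H4→d1:-→d2:-→d3:-→d4:-→d5:-→d6:-→d7:-→d8:-→d9:-→d10:H0→d11:-→d12:-→d13:-→d14:-→d15:-→d16:-→d17:-→d18:-→d19:-→d20:-→d21:-→d22:-→d23:-→d24:-→d25:-→d26:-→d27:-→d28:H3  best=H3
  + 94.80.112.128/28 (H0) depth=28
  ? 94.80.15.135  path d0:H4→d1:-→d2:-→d3:-→d4:-→d5:-→d6:-→d7:-→d8:-→d9:-→d10:-→d11:-→d12:-→d13:-→d14:-→d15:-→d16:H2→d17:-  best=H2
  + 250.99.0.0/16 (H4) depth=16
  + 94.80.0.0/12 (H5) depth=12
  + 94.80.0.0/12 (H4) depth=12
  ? 250.99.0.0  path d0:H4→d1:-→d2:-→d3:-→d4:-→d5:-→d6:-→d7:-→d8:-→d9:-→d10:H0→d11:-→d12:-→d13:-→d14:-→d15:-→d16:H4  best=H4
  + 0.0.0.0/0 (H0) depth=0
  + 94.80.0.0/12 (H4) depth=12
  + 0.0.0.0/0 (H0) depth=0
  + 250.99.0.0/16 (H5) depth=16
  ? 250.66.181.246  path d0:H0→d1:-→d2:-→d3:-→d4:-→d5:-→d6:-→d7:-→d8:-→d9:-→d10:H0  best=H0
  + 92.0.0.0/6 (H0) depth=6
  ? 94.80.0.0  path d0:H0→d1:-→d2:-→d3:-→d4:-→d5:-→d6:H0→d7:-→d8:-→d9:-→d10:-→d11:-→d12:H4→d13:-→d14:-→d15:-→d16:H2→d17:-  best=H2
  + 94.0.0.0/8 (H0) depth=8
  ? 250.99.0.205  path d0:H0→d1:-→d2:-→d3:-→d4:-→d5:-→d6:-→d7:-→d8:-→d9:-→d10:H0→d11:-→d12:-→d13:-→d14:-→d15:-→d16:H5  best=H5
  ? 250.65.17.104  path d0:H0→d1:-→d2:-→d3:-→d4:-→d5:-→d6:-→d7:-→d8:-→d9:-→d10:H0  best=H0
  del 0.0.0.0/0 (clear depth 0)
  ? 250.64.0.11  path d0:-→d1:-→d2:-→d3:-→d4:-→d5:-→d6:-→d7:-→d8:-→d9:-→d10:H0  best=H0
  + 0.0.0.0/0 (H5) depth=0
  ? 94.80.112.128  path d0:H5→d1:-→d2:-→d3:-→d4:-→d5:-→d6:H0→d7:-→d8:H0→d9:-→d10:-→d11:-→d12:H4→d13:-→d14:-→d15:-→d16:H2→d17:-→d18:-→d19:-→d20:-→d21:-→d22:-→d23:-→d24:-→d25:-→d26:-→d27:-→d28:H0  best=H0
  + 94.80.112.128/28 (H1) depth=28
  + 94.80.112.136/32 (H1) depth=32

== LOOKUPS ==
["H3","H0","H0","H3","H0","H0","H4","H2","H3","H3","H2","H4","H0","H2","H5","H0","H0","H0"]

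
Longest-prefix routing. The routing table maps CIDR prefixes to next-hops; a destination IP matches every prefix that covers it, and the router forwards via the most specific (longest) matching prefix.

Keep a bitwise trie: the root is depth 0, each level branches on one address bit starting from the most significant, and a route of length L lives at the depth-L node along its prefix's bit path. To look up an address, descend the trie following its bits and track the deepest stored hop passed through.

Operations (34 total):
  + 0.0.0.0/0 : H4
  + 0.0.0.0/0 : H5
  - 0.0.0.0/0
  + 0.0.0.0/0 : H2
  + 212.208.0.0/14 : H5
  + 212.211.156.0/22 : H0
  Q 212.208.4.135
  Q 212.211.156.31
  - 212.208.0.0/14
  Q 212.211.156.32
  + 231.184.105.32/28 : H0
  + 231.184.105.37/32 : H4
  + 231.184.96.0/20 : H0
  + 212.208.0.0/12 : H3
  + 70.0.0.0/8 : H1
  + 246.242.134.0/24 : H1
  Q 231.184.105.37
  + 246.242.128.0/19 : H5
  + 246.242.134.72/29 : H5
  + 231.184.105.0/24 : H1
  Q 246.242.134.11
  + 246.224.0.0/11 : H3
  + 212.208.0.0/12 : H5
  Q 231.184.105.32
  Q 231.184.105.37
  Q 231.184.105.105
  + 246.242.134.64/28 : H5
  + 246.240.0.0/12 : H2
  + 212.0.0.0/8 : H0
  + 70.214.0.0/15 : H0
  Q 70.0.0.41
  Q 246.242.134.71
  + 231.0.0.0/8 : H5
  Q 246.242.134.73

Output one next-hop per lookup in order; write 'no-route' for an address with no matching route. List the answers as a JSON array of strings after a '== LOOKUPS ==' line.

Process each operation:
  add 0.0.0.0/0 -> H4 at depth 0
  add 0.0.0.0/0 -> H5 at depth 0
  - 0.0.0.0/0 clear@0
  add 0.0.0.0/0 -> H2 at depth 0
  add 212.208.0.0/14 -> H5 at depth 14
  add 212.211.156.0/22 -> H0 at depth 22
  Q 212.208.4.135: descend 11010100110100 ; hops seen [H2,H5] ; pick H5
  Q 212.211.156.31: descend 1101010011010011100111 ; hops seen [H2,H5,H0] ; pick H0
  - 212.208.0.0/14 clear@14
  Q 212.211.156.32: descend 1101010011010011100111 ; hops seen [H2,H0] ; pick H0
  add 231.184.105.32/28 -> H0 at depth 28
  add 231.184.105.37/32 -> H4 at depth 32
  add 231.184.96.0/20 -> H0 at depth 20
  add 212.208.0.0/12 -> H3 at depth 12
  add 70.0.0.0/8 -> H1 at depth 8
  add 246.242.134.0/24 -> H1 at depth 24
  Q 231.184.105.37: descend 11100111101110000110100100100101 ; hops seen [H2,H0,H0,H4] ; pick H4
  add 246.242.128.0/19 -> H5 at depth 19
  add 246.242.134.72/29 -> H5 at depth 29
  add 231.184.105.0/24 -> H1 at depth 24
  Q 246.242.134.11: descend 1111011011110010100001100 ; hops seen [H2,H5,H1] ; pick H1
  add 246.224.0.0/11 -> H3 at depth 11
  add 212.208.0.0/12 -> H5 at depth 12
  Q 231.184.105.32: descend 11100111101110000110100100100 ; hops seen [H2,H0,H1,H0] ; pick H0
  Q 231.184.105.37: descend 11100111101110000110100100100101 ; hops seen [H2,H0,H1,H0,H4] ; pick H4
  Q 231.184.105.105: descend 1110011110111000011010010 ; hops seen [H2,H0,H1] ; pick H1
  add 246.242.134.64/28 -> H5 at depth 28
  add 246.240.0.0/12 -> H2 at depth 12
  add 212.0.0.0/8 -> H0 at depth 8
  add 70.214.0.0/15 -> H0 at depth 15
  Q 70.0.0.41: descend 01000110 ; hops seen [H2,H1] ; pick H1
  Q 246.242.134.71: descend 1111011011110010100001100100 ; hops seen [H2,H3,H2,H5,H1,H5] ; pick H5
  add 231.0.0.0/8 -> H5 at depth 8
  Q 246.242.134.73: descend 11110110111100101000011001001 ; hops seen [H2,H3,H2,H5,H1,H5,H5] ; pick H5

== LOOKUPS ==
["H5","H0","H0","H4","H1","H0","H4","H1","H1","H5","H5"]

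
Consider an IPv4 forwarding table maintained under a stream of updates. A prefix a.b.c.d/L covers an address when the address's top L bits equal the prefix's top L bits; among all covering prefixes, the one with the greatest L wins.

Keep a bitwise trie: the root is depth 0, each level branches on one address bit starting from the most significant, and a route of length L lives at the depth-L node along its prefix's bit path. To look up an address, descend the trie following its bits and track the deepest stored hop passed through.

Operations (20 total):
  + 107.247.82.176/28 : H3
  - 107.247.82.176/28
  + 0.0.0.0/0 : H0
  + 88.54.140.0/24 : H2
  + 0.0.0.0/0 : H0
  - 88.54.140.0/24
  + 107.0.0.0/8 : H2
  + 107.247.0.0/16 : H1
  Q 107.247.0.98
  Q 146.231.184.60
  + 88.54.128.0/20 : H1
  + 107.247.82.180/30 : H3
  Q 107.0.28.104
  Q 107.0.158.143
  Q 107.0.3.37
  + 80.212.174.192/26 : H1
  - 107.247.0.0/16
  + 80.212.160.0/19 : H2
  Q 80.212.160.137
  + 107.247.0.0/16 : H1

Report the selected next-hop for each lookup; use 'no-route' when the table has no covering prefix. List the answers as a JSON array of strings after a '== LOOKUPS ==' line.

Trace:
  + 107.247.82.176/28 (H3) depth=28
  del 107.247.82.176/28 (clear depth 28)
  + 0.0.0.0/0 (H0) depth=0
  + 88.54.140.0/24 (H2) depth=24
  + 0.0.0.0/0 (H0) depth=0
  del 88.54.140.0/24 (clear depth 24)
  + 107.0.0.0/8 (H2) depth=8
  + 107.247.0.0/16 (H1) depth=16
  lookup 107.247.0.98: bits 01101011111101110 walk d0:H0→d1:-→d2:-→d3:-→d4:-→d5:-→d6:-→d7:-→d8:H2→d9:-→d10:-→d11:-→d12:-→d13:-→d14:-→d15:-→d16:H1→d17:- -> H1
  lookup 146.231.184.60: bits ε walk d0:H0 -> H0
  + 88.54.128.0/20 (H1) depth=20
  + 107.247.82.180/30 (H3) depth=30
  lookup 107.0.28.104: bits 01101011 walk d0:H0→d1:-→d2:-→d3:-→d4:-→d5:-→d6:-→d7:-→d8:H2 -> H2
  lookup 107.0.158.143: bits 01101011 walk d0:H0→d1:-→d2:-→d3:-→d4:-→d5:-→d6:-→d7:-→d8:H2 -> H2
  lookup 107.0.3.37: bits 01101011 walk d0:H0→d1:-→d2:-→d3:-→d4:-→d5:-→d6:-→d7:-→d8:H2 -> H2
  + 80.212.174.192/26 (H1) depth=26
  del 107.247.0.0/16 (clear depth 16)
  + 80.212.160.0/19 (H2) depth=19
  lookup 80.212.160.137: bits 01010000110101001010 walk d0:H0→d1:-→d2:-→d3:-→d4:-→d5:-→d6:-→d7:-→d8:-→d9:-→d10:-→d11:-→d12:-→d13:-→d14:-→d15:-→d16:-→d17:-→d18:-→d19:H2→d20:- -> H2
  + 107.247.0.0/16 (H1) depth=16

== LOOKUPS ==
["H1","H0","H2","H2","H2","H2"]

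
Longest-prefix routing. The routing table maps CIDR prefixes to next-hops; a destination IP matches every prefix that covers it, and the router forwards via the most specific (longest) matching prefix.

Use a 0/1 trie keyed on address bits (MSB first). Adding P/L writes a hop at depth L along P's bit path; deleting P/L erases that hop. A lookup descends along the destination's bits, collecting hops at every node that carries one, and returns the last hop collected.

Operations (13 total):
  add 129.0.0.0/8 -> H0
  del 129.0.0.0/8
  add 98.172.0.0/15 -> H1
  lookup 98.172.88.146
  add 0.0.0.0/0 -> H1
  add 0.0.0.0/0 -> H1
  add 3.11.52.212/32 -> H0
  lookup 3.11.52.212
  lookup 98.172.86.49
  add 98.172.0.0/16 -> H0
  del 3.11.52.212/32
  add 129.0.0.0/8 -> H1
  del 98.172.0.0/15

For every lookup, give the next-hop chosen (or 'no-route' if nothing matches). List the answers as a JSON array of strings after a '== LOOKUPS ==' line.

Process each operation:
  + 129.0.0.0/8 (H0) depth=8
  - 129.0.0.0/8 clear@8
  + 98.172.0.0/15 (H1) depth=15
  Q 98.172.88.146: descend 011000101010110 ; hops seen [H1] ; pick H1
  + 0.0.0.0/0 (H1) depth=0
  + 0.0.0.0/0 (H1) depth=0
  + 3.11.52.212/32 (H0) depth=32
  Q 3.11.52.212: descend 00000011000010110011010011010100 ; hops seen [H1,H0] ; pick H0
  Q 98.172.86.49: descend 011000101010110 ; hops seen [H1,H1] ; pick H1
  + 98.172.0.0/16 (H0) depth=16
  - 3.11.52.212/32 clear@32
  + 129.0.0.0/8 (H1) depth=8
  - 98.172.0.0/15 clear@15

== LOOKUPS ==
["H1","H0","H1"]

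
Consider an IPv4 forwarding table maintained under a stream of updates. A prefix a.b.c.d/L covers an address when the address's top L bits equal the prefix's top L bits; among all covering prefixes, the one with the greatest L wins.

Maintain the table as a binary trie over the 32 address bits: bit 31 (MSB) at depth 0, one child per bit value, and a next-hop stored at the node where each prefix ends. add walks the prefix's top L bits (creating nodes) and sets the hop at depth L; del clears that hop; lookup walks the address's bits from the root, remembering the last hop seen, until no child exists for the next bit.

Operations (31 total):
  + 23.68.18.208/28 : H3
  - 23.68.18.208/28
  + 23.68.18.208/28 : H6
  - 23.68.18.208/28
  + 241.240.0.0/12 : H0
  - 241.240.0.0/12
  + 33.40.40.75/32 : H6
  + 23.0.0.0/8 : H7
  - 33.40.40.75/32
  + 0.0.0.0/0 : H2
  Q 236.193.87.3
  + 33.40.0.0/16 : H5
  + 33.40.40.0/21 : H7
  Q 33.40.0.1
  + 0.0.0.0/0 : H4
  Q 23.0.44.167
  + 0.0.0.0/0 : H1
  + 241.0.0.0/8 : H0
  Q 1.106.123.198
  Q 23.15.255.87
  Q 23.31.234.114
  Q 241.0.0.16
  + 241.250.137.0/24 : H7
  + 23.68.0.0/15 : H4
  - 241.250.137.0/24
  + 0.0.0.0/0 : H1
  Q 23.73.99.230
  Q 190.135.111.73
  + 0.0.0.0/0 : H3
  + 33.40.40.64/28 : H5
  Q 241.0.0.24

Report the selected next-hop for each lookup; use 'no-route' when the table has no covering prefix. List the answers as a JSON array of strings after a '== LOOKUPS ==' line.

Process each operation:
  + 23.68.18.208/28 (H3) depth=28
  del 23.68.18.208/28 (clear depth 28)
  + 23.68.18.208/28 (H6) depth=28
  del 23.68.18.208/28 (clear depth 28)
  + 241.240.0.0/12 (H0) depth=12
  del 241.240.0.0/12 (clear depth 12)
  + 33.40.40.75/32 (H6) depth=32
  + 23.0.0.0/8 (H7) depth=8
  del 33.40.40.75/32 (clear depth 32)
  + 0.0.0.0/0 (H2) depth=0
  lookup 236.193.87.3: bits 111 walk d0:H2→d1:-→d2:-→d3:- -> H2
  + 33.40.0.0/16 (H5) depth=16
  + 33.40.40.0/21 (H7) depth=21
  lookup 33.40.0.1: bits 001000010010100000 walk d0:H2→d1:-→d2:-→d3:-→d4:-→d5:-→d6:-→d7:-→d8:-→d9:-→d10:-→d11:-→d12:-→d13:-→d14:-→d15:-→d16:H5→d17:-→d18:- -> H5
  + 0.0.0.0/0 (H4) depth=0
  lookup 23.0.44.167: bits 000101110 walk d0:H4→d1:-→d2:-→d3:-→d4:-→d5:-→d6:-→d7:-→d8:H7→d9:- -> H7
  + 0.0.0.0/0 (H1) depth=0
  + 241.0.0.0/8 (H0) depth=8
  lookup 1.106.123.198: bits 000 walk d0:H1→d1:-→d2:-→d3:- -> H1
  lookup 23.15.255.87: bits 000101110 walk d0:H1→d1:-→d2:-→d3:-→d4:-→d5:-→d6:-→d7:-→d8:H7→d9:- -> H7
  lookup 23.31.234.114: bits 000101110 walk d0:H1→d1:-→d2:-→d3:-→d4:-→d5:-→d6:-→d7:-→d8:H7→d9:- -> H7
  lookup 241.0.0.16: bits 11110001 walk d0:H1→d1:-→d2:-→d3:-→d4:-→d5:-→d6:-→d7:-→d8:H0 -> H0
  + 241.250.137.0/24 (H7) depth=24
  + 23.68.0.0/15 (H4) depth=15
  del 241.250.137.0/24 (clear depth 24)
  + 0.0.0.0/0 (H1) depth=0
  lookup 23.73.99.230: bits 000101110100 walk d0:H1→d1:-→d2:-→d3:-→d4:-→d5:-→d6:-→d7:-→d8:H7→d9:-→d10:-→d11:-→d12:- -> H7
  lookup 190.135.111.73: bits 1 walk d0:H1→d1:- -> H1
  + 0.0.0.0/0 (H3) depth=0
  + 33.40.40.64/28 (H5) depth=28
  lookup 241.0.0.24: bits 11110001 walk d0:H3→d1:-→d2:-→d3:-→d4:-→d5:-→d6:-→d7:-→d8:H0 -> H0

== LOOKUPS ==
["H2","H5","H7","H1","H7","H7","H0","H7","H1","H0"]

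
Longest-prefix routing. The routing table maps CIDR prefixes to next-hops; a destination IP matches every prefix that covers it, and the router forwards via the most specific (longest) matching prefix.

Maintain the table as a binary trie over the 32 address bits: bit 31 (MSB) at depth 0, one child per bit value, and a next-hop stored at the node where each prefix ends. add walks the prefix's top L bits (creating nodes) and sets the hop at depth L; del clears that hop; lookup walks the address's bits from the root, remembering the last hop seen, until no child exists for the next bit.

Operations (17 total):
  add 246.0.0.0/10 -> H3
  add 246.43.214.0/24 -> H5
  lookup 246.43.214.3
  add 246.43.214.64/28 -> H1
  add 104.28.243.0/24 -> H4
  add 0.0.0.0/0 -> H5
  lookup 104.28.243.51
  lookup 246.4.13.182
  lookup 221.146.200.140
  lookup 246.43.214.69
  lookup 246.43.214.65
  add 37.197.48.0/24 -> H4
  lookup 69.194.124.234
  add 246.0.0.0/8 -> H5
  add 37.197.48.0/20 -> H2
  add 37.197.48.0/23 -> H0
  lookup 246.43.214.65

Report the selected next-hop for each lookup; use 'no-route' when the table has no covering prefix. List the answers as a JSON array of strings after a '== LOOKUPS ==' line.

Process each operation:
  + 246.0.0.0/10 (H3) depth=10
  + 246.43.214.0/24 (H5) depth=24
  Q 246.43.214.3: descend 111101100010101111010110 ; hops seen [H3,H5] ; pick H5
  + 246.43.214.64/28 (H1) depth=28
  + 104.28.243.0/24 (H4) depth=24
  + 0.0.0.0/0 (H5) depth=0
  Q 104.28.243.51: descend 011010000001110011110011 ; hops seen [H5,H4] ; pick H4
  Q 246.4.13.182: descend 1111011000 ; hops seen [H5,H3] ; pick H3
  Q 221.146.200.140: descend 11 ; hops seen [H5] ; pick H5
  Q 246.43.214.69: descend 1111011000101011110101100100 ; hops seen [H5,H3,H5,H1] ; pick H1
  Q 246.43.214.65: descend 1111011000101011110101100100 ; hops seen [H5,H3,H5,H1] ; pick H1
  + 37.197.48.0/24 (H4) depth=24
  Q 69.194.124.234: descend 01 ; hops seen [H5] ; pick H5
  + 246.0.0.0/8 (H5) depth=8
  + 37.197.48.0/20 (H2) depth=20
  + 37.197.48.0/23 (H0) depth=23
  Q 246.43.214.65: descend 1111011000101011110101100100 ; hops seen [H5,H5,H3,H5,H1] ; pick H1

== LOOKUPS ==
["H5","H4","H3","H5","H1","H1","H5","H1"]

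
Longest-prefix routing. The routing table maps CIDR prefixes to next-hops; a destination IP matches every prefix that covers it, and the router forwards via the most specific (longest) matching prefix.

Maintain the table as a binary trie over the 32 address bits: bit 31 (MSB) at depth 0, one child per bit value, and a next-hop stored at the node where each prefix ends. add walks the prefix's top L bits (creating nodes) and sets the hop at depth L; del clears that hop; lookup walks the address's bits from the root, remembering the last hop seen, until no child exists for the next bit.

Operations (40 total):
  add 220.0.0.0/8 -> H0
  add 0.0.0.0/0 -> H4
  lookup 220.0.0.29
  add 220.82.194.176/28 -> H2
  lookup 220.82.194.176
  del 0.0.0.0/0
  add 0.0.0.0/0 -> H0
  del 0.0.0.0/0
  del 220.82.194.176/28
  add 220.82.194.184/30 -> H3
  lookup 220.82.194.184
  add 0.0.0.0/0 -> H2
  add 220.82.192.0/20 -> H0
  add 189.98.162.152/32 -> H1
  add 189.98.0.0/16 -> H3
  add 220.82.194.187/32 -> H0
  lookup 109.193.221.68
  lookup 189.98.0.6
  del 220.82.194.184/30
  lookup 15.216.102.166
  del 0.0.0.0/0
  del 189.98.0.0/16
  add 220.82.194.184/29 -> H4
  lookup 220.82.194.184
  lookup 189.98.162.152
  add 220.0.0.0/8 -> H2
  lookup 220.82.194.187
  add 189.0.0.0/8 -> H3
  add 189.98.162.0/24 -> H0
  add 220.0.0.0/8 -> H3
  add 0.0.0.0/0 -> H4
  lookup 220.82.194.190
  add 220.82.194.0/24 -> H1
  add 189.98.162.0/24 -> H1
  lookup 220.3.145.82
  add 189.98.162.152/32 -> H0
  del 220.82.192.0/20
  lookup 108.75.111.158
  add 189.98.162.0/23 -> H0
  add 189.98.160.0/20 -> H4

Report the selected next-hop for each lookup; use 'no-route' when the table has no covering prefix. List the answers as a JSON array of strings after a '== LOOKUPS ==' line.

Apply in order:
  + 220.0.0.0/8 (H0) depth=8
  + 0.0.0.0/0 (H4) depth=0
  lookup 220.0.0.29: bits 11011100 walk d0:H4→d1:-→d2:-→d3:-→d4:-→d5:-→d6:-→d7:-→d8:H0 -> H0
  + 220.82.194.176/28 (H2) depth=28
  lookup 220.82.194.176: bits 1101110001010010110000101011 walk d0:H4→d1:-→d2:-→d3:-→d4:-→d5:-→d6:-→d7:-→d8:H0→d9:-→d10:-→d11:-→d12:-→d13:-→d14:-→d15:-→d16:-→d17:-→d18:-→d19:-→d20:-→d21:-→d22:-→d23:-→d24:-→d25:-→d26:-→d27:-→d28:H2 -> H2
  - 0.0.0.0/0 clear@0
  + 0.0.0.0/0 (H0) depth=0
  - 0.0.0.0/0 clear@0
  - 220.82.194.176/28 clear@28
  + 220.82.194.184/30 (H3) depth=30
  lookup 220.82.194.184: bits 110111000101001011000010101110 walk d0:-→d1:-→d2:-→d3:-→d4:-→d5:-→d6:-→d7:-→d8:H0→d9:-→d10:-→d11:-→d12:-→d13:-→d14:-→d15:-→d16:-→d17:-→d18:-→d19:-→d20:-→d21:-→d22:-→d23:-→d24:-→d25:-→d26:-→d27:-→d28:-→d29:-→d30:H3 -> H3
  + 0.0.0.0/0 (H2) depth=0
  + 220.82.192.0/20 (H0) depth=20
  + 189.98.162.152/32 (H1) depth=32
  + 189.98.0.0/16 (H3) depth=16
  + 220.82.194.187/32 (H0) depth=32
  lookup 109.193.221.68: bits ε walk d0:H2 -> H2
  lookup 189.98.0.6: bits 1011110101100010 walk d0:H2→d1:-→d2:-→d3:-→d4:-→d5:-→d6:-→d7:-→d8:-→d9:-→d10:-→d11:-→d12:-→d13:-→d14:-→d15:-→d16:H3 -> H3
  - 220.82.194.184/30 clear@30
  lookup 15.216.102.166: bits ε walk d0:H2 -> H2
  - 0.0.0.0/0 clear@0
  - 189.98.0.0/16 clear@16
  + 220.82.194.184/29 (H4) depth=29
  lookup 220.82.194.184: bits 110111000101001011000010101110 walk d0:-→d1:-→d2:-→d3:-→d4:-→d5:-→d6:-→d7:-→d8:H0→d9:-→d10:-→d11:-→d12:-→d13:-→d14:-→d15:-→d16:-→d17:-→d18:-→d19:-→d20:H0→d21:-→d22:-→d23:-→d24:-→d25:-→d26:-→d27:-→d28:-→d29:H4→d30:- -> H4
  lookup 189.98.162.152: bits 10111101011000101010001010011000 walk d0:-→d1:-→d2:-→d3:-→d4:-→d5:-→d6:-→d7:-→d8:-→d9:-→d10:-→d11:-→d12:-→d13:-→d14:-→d15:-→d16:-→d17:-→d18:-→d19:-→d20:-→d21:-→d22:-→d23:-→d24:-→d25:-→d26:-→d27:-→d28:-→d29:-→d30:-→d31:-→d32:H1 -> H1
  + 220.0.0.0/8 (H2) depth=8
  lookup 220.82.194.187: bits 11011100010100101100001010111011 walk d0:-→d1:-→d2:-→d3:-→d4:-→d5:-→d6:-→d7:-→d8:H2→d9:-→d10:-→d11:-→d12:-→d13:-→d14:-→d15:-→d16:-→d17:-→d18:-→d19:-→d20:H0→d21:-→d22:-→d23:-→d24:-→d25:-→d26:-→d27:-→d28:-→d29:H4→d30:-→d31:-→d32:H0 -> H0
  + 189.0.0.0/8 (H3) depth=8
  + 189.98.162.0/24 (H0) depth=24
  + 220.0.0.0/8 (H3) depth=8
  + 0.0.0.0/0 (H4) depth=0
  lookup 220.82.194.190: bits 11011100010100101100001010111 walk d0:H4→d1:-→d2:-→d3:-→d4:-→d5:-→d6:-→d7:-→d8:H3→d9:-→d10:-→d11:-→d12:-→d13:-→d14:-→d15:-→d16:-→d17:-→d18:-→d19:-→d20:H0→d21:-→d22:-→d23:-→d24:-→d25:-→d26:-→d27:-→d28:-→d29:H4 -> H4
  + 220.82.194.0/24 (H1) depth=24
  + 189.98.162.0/24 (H1) depth=24
  lookup 220.3.145.82: bits 110111000 walk d0:H4→d1:-→d2:-→d3:-→d4:-→d5:-→d6:-→d7:-→d8:H3→d9:- -> H3
  + 189.98.162.152/32 (H0) depth=32
  - 220.82.192.0/20 clear@20
  lookup 108.75.111.158: bits ε walk d0:H4 -> H4
  + 189.98.162.0/23 (H0) depth=23
  + 189.98.160.0/20 (H4) depth=20

== LOOKUPS ==
["H0","H2","H3","H2","H3","H2","H4","H1","H0","H4","H3","H4"]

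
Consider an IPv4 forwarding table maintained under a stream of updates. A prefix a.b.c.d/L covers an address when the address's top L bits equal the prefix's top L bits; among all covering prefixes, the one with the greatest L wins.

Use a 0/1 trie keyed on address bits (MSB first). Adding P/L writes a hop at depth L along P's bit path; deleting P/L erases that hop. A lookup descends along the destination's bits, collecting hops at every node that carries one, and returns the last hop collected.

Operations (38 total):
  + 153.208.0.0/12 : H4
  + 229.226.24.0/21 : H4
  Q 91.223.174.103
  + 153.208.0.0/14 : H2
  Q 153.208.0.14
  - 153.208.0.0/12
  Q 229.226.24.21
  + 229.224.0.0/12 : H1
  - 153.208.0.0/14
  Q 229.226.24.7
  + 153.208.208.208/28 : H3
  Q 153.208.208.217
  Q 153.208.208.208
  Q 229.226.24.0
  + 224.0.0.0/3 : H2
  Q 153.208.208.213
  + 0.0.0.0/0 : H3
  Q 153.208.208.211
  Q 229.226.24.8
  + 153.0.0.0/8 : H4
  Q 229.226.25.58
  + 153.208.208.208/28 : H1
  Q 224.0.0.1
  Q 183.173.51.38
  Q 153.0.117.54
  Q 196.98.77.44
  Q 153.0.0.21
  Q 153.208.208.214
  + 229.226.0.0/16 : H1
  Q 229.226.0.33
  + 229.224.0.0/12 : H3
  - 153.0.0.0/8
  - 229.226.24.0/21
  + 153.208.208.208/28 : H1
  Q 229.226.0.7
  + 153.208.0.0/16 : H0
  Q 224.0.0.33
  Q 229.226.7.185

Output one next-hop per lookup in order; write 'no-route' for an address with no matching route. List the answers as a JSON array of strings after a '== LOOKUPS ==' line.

Apply in order:
  add 153.208.0.0/12 -> H4 at depth 12
  add 229.226.24.0/21 -> H4 at depth 21
  Q 91.223.174.103: descend ε ; hops seen [∅] ; pick no-route
  add 153.208.0.0/14 -> H2 at depth 14
  Q 153.208.0.14: descend 10011001110100 ; hops seen [H4,H2] ; pick H2
  - 153.208.0.0/12 clear@12
  Q 229.226.24.21: descend 111001011110001000011 ; hops seen [H4] ; pick H4
  add 229.224.0.0/12 -> H1 at depth 12
  - 153.208.0.0/14 clear@14
  Q 229.226.24.7: descend 111001011110001000011 ; hops seen [H1,H4] ; pick H4
  add 153.208.208.208/28 -> H3 at depth 28
  Q 153.208.208.217: descend 1001100111010000110100001101 ; hops seen [H3] ; pick H3
  Q 153.208.208.208: descend 1001100111010000110100001101 ; hops seen [H3] ; pick H3
  Q 229.226.24.0: descend 111001011110001000011 ; hops seen [H1,H4] ; pick H4
  add 224.0.0.0/3 -> H2 at depth 3
  Q 153.208.208.213: descend 1001100111010000110100001101 ; hops seen [H3] ; pick H3
  add 0.0.0.0/0 -> H3 at depth 0
  Q 153.208.208.211: descend 1001100111010000110100001101 ; hops seen [H3,H3] ; pick H3
  Q 229.226.24.8: descend 111001011110001000011 ; hops seen [H3,H2,H1,H4] ; pick H4
  add 153.0.0.0/8 -> H4 at depth 8
  Q 229.226.25.58: descend 111001011110001000011 ; hops seen [H3,H2,H1,H4] ; pick H4
  add 153.208.208.208/28 -> H1 at depth 28
  Q 224.0.0.1: descend 11100 ; hops seen [H3,H2] ; pick H2
  Q 183.173.51.38: descend 10 ; hops seen [H3] ; pick H3
  Q 153.0.117.54: descend 10011001 ; hops seen [H3,H4] ; pick H4
  Q 196.98.77.44: descend 11 ; hops seen [H3] ; pick H3
  Q 153.0.0.21: descend 10011001 ; hops seen [H3,H4] ; pick H4
  Q 153.208.208.214: descend 1001100111010000110100001101 ; hops seen [H3,H4,H1] ; pick H1
  add 229.226.0.0/16 -> H1 at depth 16
  Q 229.226.0.33: descend 1110010111100010000 ; hops seen [H3,H2,H1,H1] ; pick H1
  add 229.224.0.0/12 -> H3 at depth 12
  - 153.0.0.0/8 clear@8
  - 229.226.24.0/21 clear@21
  add 153.208.208.208/28 -> H1 at depth 28
  Q 229.226.0.7: descend 1110010111100010000 ; hops seen [H3,H2,H3,H1] ; pick H1
  add 153.208.0.0/16 -> H0 at depth 16
  Q 224.0.0.33: descend 11100 ; hops seen [H3,H2] ; pick H2
  Q 229.226.7.185: descend 1110010111100010000 ; hops seen [H3,H2,H3,H1] ; pick H1

== LOOKUPS ==
["no-route","H2","H4","H4","H3","H3","H4","H3","H3","H4","H4","H2","H3","H4","H3","H4","H1","H1","H1","H2","H1"]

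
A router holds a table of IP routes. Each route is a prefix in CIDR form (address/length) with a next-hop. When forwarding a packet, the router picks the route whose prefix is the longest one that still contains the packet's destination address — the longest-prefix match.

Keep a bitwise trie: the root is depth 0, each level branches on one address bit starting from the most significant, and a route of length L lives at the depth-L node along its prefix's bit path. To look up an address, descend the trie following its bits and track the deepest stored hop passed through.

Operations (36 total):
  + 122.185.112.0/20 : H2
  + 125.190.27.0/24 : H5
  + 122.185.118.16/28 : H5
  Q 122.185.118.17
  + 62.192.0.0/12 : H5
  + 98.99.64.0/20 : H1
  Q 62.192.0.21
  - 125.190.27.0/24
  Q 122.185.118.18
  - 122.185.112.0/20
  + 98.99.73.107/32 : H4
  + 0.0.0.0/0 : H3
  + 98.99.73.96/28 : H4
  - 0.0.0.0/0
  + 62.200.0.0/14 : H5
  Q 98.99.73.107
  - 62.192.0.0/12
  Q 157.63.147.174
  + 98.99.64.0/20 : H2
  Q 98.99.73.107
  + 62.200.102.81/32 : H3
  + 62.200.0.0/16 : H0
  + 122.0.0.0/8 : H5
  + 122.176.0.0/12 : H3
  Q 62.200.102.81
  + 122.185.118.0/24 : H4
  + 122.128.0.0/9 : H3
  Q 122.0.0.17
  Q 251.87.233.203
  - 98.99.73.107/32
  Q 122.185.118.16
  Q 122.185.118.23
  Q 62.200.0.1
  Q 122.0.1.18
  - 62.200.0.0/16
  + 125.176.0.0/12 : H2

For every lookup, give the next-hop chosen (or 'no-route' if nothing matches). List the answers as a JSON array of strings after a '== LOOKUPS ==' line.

Process each operation:
  + 122.185.112.0/20 (H2) depth=20
  + 125.190.27.0/24 (H5) depth=24
  + 122.185.118.16/28 (H5) depth=28
  ? 122.185.118.17  path d0:-→d1:-→d2:-→d3:-→d4:-→d5:-→d6:-→d7:-→d8:-→d9:-→d10:-→d11:-→d12:-→d13:-→d14:-→d15:-→d16:-→d17:-→d18:-→d19:-→d20:H2→d21:-→d22:-→d23:-→d24:-→d25:-→d26:-→d27:-→d28:H5  best=H5
  + 62.192.0.0/12 (H5) depth=12
  + 98.99.64.0/20 (H1) depth=20
  ? 62.192.0.21  path d0:-→d1:-→d2:-→d3:-→d4:-→d5:-→d6:-→d7:-→d8:-→d9:-→d10:-→d11:-→d12:H5  best=H5
  del 125.190.27.0/24 (clear depth 24)
  ? 122.185.118.18  path d0:-→d1:-→d2:-→d3:-→d4:-→d5:-→d6:-→d7:-→d8:-→d9:-→d10:-→d11:-→d12:-→d13:-→d14:-→d15:-→d16:-→d17:-→d18:-→d19:-→d20:H2→d21:-→d22:-→d23:-→d24:-→d25:-→d26:-→d27:-→d28:H5  best=H5
  del 122.185.112.0/20 (clear depth 20)
  + 98.99.73.107/32 (H4) depth=32
  + 0.0.0.0/0 (H3) depth=0
  + 98.99.73.96/28 (H4) depth=28
  del 0.0.0.0/0 (clear depth 0)
  + 62.200.0.0/14 (H5) depth=14
  ? 98.99.73.107  path d0:-→d1:-→d2:-→d3:-→d4:-→d5:-→d6:-→d7:-→d8:-→d9:-→d10:-→d11:-→d12:-→d13:-→d14:-→d15:-→d16:-→d17:-→d18:-→d19:-→d20:H1→d21:-→d22:-→d23:-→d24:-→d25:-→d26:-→d27:-→d28:H4→d29:-→d30:-→d31:-→d32:H4  best=H4
  del 62.192.0.0/12 (clear depth 12)
  ? 157.63.147.174  path d0:-  best=no-route
  + 98.99.64.0/20 (H2) depth=20
  ? 98.99.73.107  path d0:-→d1:-→d2:-→d3:-→d4:-→d5:-→d6:-→d7:-→d8:-→d9:-→d10:-→d11:-→d12:-→d13:-→d14:-→d15:-→d16:-→d17:-→d18:-→d19:-→d20:H2→d21:-→d22:-→d23:-→d24:-→d25:-→d26:-→d27:-→d28:H4→d29:-→d30:-→d31:-→d32:H4  best=H4
  + 62.200.102.81/32 (H3) depth=32
  + 62.200.0.0/16 (H0) depth=16
  + 122.0.0.0/8 (H5) depth=8
  + 122.176.0.0/12 (H3) depth=12
  ? 62.200.102.81  path d0:-→d1:-→d2:-→d3:-→d4:-→d5:-→d6:-→d7:-→d8:-→d9:-→d10:-→d11:-→d12:-→d13:-→d14:H5→d15:-→d16:H0→d17:-→d18:-→d19:-→d20:-→d21:-→d22:-→d23:-→d24:-→d25:-→d26:-→d27:-→d28:-→d29:-→d30:-→d31:-→d32:H3  best=H3
  + 122.185.118.0/24 (H4) depth=24
  + 122.128.0.0/9 (H3) depth=9
  ? 122.0.0.17  path d0:-→d1:-→d2:-→d3:-→d4:-→d5:-→d6:-→d7:-→d8:H5  best=H5
  ? 251.87.233.203  path d0:-  best=no-route
  del 98.99.73.107/32 (clear depth 32)
  ? 122.185.118.16  path d0:-→d1:-→d2:-→d3:-→d4:-→d5:-→d6:-→d7:-→d8:H5→d9:H3→d10:-→d11:-→d12:H3→d13:-→d14:-→d15:-→d16:-→d17:-→d18:-→d19:-→d20:-→d21:-→d22:-→d23:-→d24:H4→d25:-→d26:-→d27:-→d28:H5  best=H5
  ? 122.185.118.23  path d0:-→d1:-→d2:-→d3:-→d4:-→d5:-→d6:-→d7:-→d8:H5→d9:H3→d10:-→d11:-→d12:H3→d13:-→d14:-→d15:-→d16:-→d17:-→d18:-→d19:-→d20:-→d21:-→d22:-→d23:-→d24:H4→d25:-→d26:-→d27:-→d28:H5  best=H5
  ? 62.200.0.1  path d0:-→d1:-→d2:-→d3:-→d4:-→d5:-→d6:-→d7:-→d8:-→d9:-→d10:-→d11:-→d12:-→d13:-→d14:H5→d15:-→d16:H0→d17:-  best=H0
  ? 122.0.1.18  path d0:-→d1:-→d2:-→d3:-→d4:-→d5:-→d6:-→d7:-→d8:H5  best=H5
  del 62.200.0.0/16 (clear depth 16)
  + 125.176.0.0/12 (H2) depth=12

== LOOKUPS ==
["H5","H5","H5","H4","no-route","H4","H3","H5","no-route","H5","H5","H0","H5"]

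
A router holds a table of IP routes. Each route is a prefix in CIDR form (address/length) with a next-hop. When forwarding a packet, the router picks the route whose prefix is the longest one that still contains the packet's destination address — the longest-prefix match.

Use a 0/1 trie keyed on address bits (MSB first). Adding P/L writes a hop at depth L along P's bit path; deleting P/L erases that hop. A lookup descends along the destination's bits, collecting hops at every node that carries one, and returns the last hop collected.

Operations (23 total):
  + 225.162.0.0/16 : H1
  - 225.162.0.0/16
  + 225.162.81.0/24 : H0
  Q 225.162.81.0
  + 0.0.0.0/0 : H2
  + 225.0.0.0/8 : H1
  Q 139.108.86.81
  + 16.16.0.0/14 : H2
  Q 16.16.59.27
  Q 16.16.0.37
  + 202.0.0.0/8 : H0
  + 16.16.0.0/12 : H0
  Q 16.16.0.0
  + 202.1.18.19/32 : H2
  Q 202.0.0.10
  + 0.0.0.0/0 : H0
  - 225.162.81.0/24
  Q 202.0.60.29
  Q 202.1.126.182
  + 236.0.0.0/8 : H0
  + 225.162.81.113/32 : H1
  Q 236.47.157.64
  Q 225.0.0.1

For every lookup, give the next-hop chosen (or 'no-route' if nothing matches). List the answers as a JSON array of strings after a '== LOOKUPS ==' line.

Process each operation:
  add 225.162.0.0/16 -> H1 at depth 16
  - 225.162.0.0/16 clear@16
  add 225.162.81.0/24 -> H0 at depth 24
  lookup 225.162.81.0: bits 111000011010001001010001 walk d0:-→d1:-→d2:-→d3:-→d4:-→d5:-→d6:-→d7:-→d8:-→d9:-→d10:-→d11:-→d12:-→d13:-→d14:-→d15:-→d16:-→d17:-→d18:-→d19:-→d20:-→d21:-→d22:-→d23:-→d24:H0 -> H0
  add 0.0.0.0/0 -> H2 at depth 0
  add 225.0.0.0/8 -> H1 at depth 8
  lookup 139.108.86.81: bits 1 walk d0:H2→d1:- -> H2
  add 16.16.0.0/14 -> H2 at depth 14
  lookup 16.16.59.27: bits 00010000000100 walk d0:H2→d1:-→d2:-→d3:-→d4:-→d5:-→d6:-→d7:-→d8:-→d9:-→d10:-→d11:-→d12:-→d13:-→d14:H2 -> H2
  lookup 16.16.0.37: bits 00010000000100 walk d0:H2→d1:-→d2:-→d3:-→d4:-→d5:-→d6:-→d7:-→d8:-→d9:-→d10:-→d11:-→d12:-→d13:-→d14:H2 -> H2
  add 202.0.0.0/8 -> H0 at depth 8
  add 16.16.0.0/12 -> H0 at depth 12
  lookup 16.16.0.0: bits 00010000000100 walk d0:H2→d1:-→d2:-→d3:-→d4:-→d5:-→d6:-→d7:-→d8:-→d9:-→d10:-→d11:-→d12:H0→d13:-→d14:H2 -> H2
  add 202.1.18.19/32 -> H2 at depth 32
  lookup 202.0.0.10: bits 110010100000000 walk d0:H2→d1:-→d2:-→d3:-→d4:-→d5:-→d6:-→d7:-→d8:H0→d9:-→d10:-→d11:-→d12:-→d13:-→d14:-→d15:- -> H0
  add 0.0.0.0/0 -> H0 at depth 0
  - 225.162.81.0/24 clear@24
  lookup 202.0.60.29: bits 110010100000000 walk d0:H0→d1:-→d2:-→d3:-→d4:-→d5:-→d6:-→d7:-→d8:H0→d9:-→d10:-→d11:-→d12:-→d13:-→d14:-→d15:- -> H0
  lookup 202.1.126.182: bits 11001010000000010 walk d0:H0→d1:-→d2:-→d3:-→d4:-→d5:-→d6:-→d7:-→d8:H0→d9:-→d10:-→d11:-→d12:-→d13:-→d14:-→d15:-→d16:-→d17:- -> H0
  add 236.0.0.0/8 -> H0 at depth 8
  add 225.162.81.113/32 -> H1 at depth 32
  lookup 236.47.157.64: bits 11101100 walk d0:H0→d1:-→d2:-→d3:-→d4:-→d5:-→d6:-→d7:-→d8:H0 -> H0
  lookup 225.0.0.1: bits 11100001 walk d0:H0→d1:-→d2:-→d3:-→d4:-→d5:-→d6:-→d7:-→d8:H1 -> H1

== LOOKUPS ==
["H0","H2","H2","H2","H2","H0","H0","H0","H0","H1"]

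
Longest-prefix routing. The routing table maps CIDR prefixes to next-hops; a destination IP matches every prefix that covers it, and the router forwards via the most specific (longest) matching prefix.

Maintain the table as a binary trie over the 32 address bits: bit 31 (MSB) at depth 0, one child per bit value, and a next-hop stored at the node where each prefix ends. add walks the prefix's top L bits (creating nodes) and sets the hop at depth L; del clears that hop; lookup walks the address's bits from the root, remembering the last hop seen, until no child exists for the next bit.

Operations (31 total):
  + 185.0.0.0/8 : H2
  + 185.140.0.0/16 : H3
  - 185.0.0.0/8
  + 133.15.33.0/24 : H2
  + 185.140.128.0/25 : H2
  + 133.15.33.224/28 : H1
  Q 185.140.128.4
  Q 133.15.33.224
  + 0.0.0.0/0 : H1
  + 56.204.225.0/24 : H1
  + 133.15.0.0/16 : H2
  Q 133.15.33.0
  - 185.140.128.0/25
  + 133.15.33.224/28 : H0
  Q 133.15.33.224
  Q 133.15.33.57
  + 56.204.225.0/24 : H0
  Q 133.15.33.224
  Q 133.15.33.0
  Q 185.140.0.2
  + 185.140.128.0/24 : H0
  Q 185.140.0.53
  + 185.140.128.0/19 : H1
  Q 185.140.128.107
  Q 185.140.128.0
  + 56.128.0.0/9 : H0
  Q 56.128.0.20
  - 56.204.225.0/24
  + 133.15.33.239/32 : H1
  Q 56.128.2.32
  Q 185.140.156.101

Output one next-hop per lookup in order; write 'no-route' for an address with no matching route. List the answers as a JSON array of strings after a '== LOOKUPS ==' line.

Apply in order:
  add 185.0.0.0/8 -> H2 at depth 8
  add 185.140.0.0/16 -> H3 at depth 16
  - 185.0.0.0/8 clear@8
  add 133.15.33.0/24 -> H2 at depth 24
  add 185.140.128.0/25 -> H2 at depth 25
  add 133.15.33.224/28 -> H1 at depth 28
  lookup 185.140.128.4: bits 1011100110001100100000000 walk d0:-→d1:-→d2:-→d3:-→d4:-→d5:-→d6:-→d7:-→d8:-→d9:-→d10:-→d11:-→d12:-→d13:-→d14:-→d15:-→d16:H3→d17:-→d18:-→d19:-→d20:-→d21:-→d22:-→d23:-→d24:-→d25:H2 -> H2
  lookup 133.15.33.224: bits 1000010100001111001000011110 walk d0:-→d1:-→d2:-→d3:-→d4:-→d5:-→d6:-→d7:-→d8:-→d9:-→d10:-→d11:-→d12:-→d13:-→d14:-→d15:-→d16:-→d17:-→d18:-→d19:-→d20:-→d21:-→d22:-→d23:-→d24:H2→d25:-→d26:-→d27:-→d28:H1 -> H1
  add 0.0.0.0/0 -> H1 at depth 0
  add 56.204.225.0/24 -> H1 at depth 24
  add 133.15.0.0/16 -> H2 at depth 16
  lookup 133.15.33.0: bits 100001010000111100100001 walk d0:H1→d1:-→d2:-→d3:-→d4:-→d5:-→d6:-→d7:-→d8:-→d9:-→d10:-→d11:-→d12:-→d13:-→d14:-→d15:-→d16:H2→d17:-→d18:-→d19:-→d20:-→d21:-→d22:-→d23:-→d24:H2 -> H2
  - 185.140.128.0/25 clear@25
  add 133.15.33.224/28 -> H0 at depth 28
  lookup 133.15.33.224: bits 1000010100001111001000011110 walk d0:H1→d1:-→d2:-→d3:-→d4:-→d5:-→d6:-→d7:-→d8:-→d9:-→d10:-→d11:-→d12:-→d13:-→d14:-→d15:-→d16:H2→d17:-→d18:-→d19:-→d20:-→d21:-→d22:-→d23:-→d24:H2→d25:-→d26:-→d27:-→d28:H0 -> H0
  lookup 133.15.33.57: bits 100001010000111100100001 walk d0:H1→d1:-→d2:-→d3:-→d4:-→d5:-→d6:-→d7:-→d8:-→d9:-→d10:-→d11:-→d12:-→d13:-→d14:-→d15:-→d16:H2→d17:-→d18:-→d19:-→d20:-→d21:-→d22:-→d23:-→d24:H2 -> H2
  add 56.204.225.0/24 -> H0 at depth 24
  lookup 133.15.33.224: bits 1000010100001111001000011110 walk d0:H1→d1:-→d2:-→d3:-→d4:-→d5:-→d6:-→d7:-→d8:-→d9:-→d10:-→d11:-→d12:-→d13:-→d14:-→d15:-→d16:H2→d17:-→d18:-→d19:-→d20:-→d21:-→d22:-→d23:-→d24:H2→d25:-→d26:-→d27:-→d28:H0 -> H0
  lookup 133.15.33.0: bits 100001010000111100100001 walk d0:H1→d1:-→d2:-→d3:-→d4:-→d5:-→d6:-→d7:-→d8:-→d9:-→d10:-→d11:-→d12:-→d13:-→d14:-→d15:-→d16:H2→d17:-→d18:-→d19:-→d20:-→d21:-→d22:-→d23:-→d24:H2 -> H2
  lookup 185.140.0.2: bits 1011100110001100 walk d0:H1→d1:-→d2:-→d3:-→d4:-→d5:-→d6:-→d7:-→d8:-→d9:-→d10:-→d11:-→d12:-→d13:-→d14:-→d15:-→d16:H3 -> H3
  add 185.140.128.0/24 -> H0 at depth 24
  lookup 185.140.0.53: bits 1011100110001100 walk d0:H1→d1:-→d2:-→d3:-→d4:-→d5:-→d6:-→d7:-→d8:-→d9:-→d10:-→d11:-→d12:-→d13:-→d14:-→d15:-→d16:H3 -> H3
  add 185.140.128.0/19 -> H1 at depth 19
  lookup 185.140.128.107: bits 1011100110001100100000000 walk d0:H1→d1:-→d2:-→d3:-→d4:-→d5:-→d6:-→d7:-→d8:-→d9:-→d10:-→d11:-→d12:-→d13:-→d14:-→d15:-→d16:H3→d17:-→d18:-→d19:H1→d20:-→d21:-→d22:-→d23:-→d24:H0→d25:- -> H0
  lookup 185.140.128.0: bits 1011100110001100100000000 walk d0:H1→d1:-→d2:-→d3:-→d4:-→d5:-→d6:-→d7:-→d8:-→d9:-→d10:-→d11:-→d12:-→d13:-→d14:-→d15:-→d16:H3→d17:-→d18:-→d19:H1→d20:-→d21:-→d22:-→d23:-→d24:H0→d25:- -> H0
  add 56.128.0.0/9 -> H0 at depth 9
  lookup 56.128.0.20: bits 001110001 walk d0:H1→d1:-→d2:-→d3:-→d4:-→d5:-→d6:-→d7:-→d8:-→d9:H0 -> H0
  - 56.204.225.0/24 clear@24
  add 133.15.33.239/32 -> H1 at depth 32
  lookup 56.128.2.32: bits 001110001 walk d0:H1→d1:-→d2:-→d3:-→d4:-→d5:-→d6:-→d7:-→d8:-→d9:H0 -> H0
  lookup 185.140.156.101: bits 1011100110001100100 walk d0:H1→d1:-→d2:-→d3:-→d4:-→d5:-→d6:-→d7:-→d8:-→d9:-→d10:-→d11:-→d12:-→d13:-→d14:-→d15:-→d16:H3→d17:-→d18:-→d19:H1 -> H1

== LOOKUPS ==
["H2","H1","H2","H0","H2","H0","H2","H3","H3","H0","H0","H0","H0","H1"]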